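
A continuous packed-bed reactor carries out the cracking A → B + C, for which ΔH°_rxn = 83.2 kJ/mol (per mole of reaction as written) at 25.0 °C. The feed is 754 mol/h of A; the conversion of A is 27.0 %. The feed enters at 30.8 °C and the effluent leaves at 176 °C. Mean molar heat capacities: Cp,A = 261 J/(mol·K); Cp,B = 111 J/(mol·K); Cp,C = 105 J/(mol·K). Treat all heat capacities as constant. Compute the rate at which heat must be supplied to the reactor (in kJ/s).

Extent of reaction ξ = 0.270 × 754 = 203.58 mol/h
Reaction term: ξ·ΔH°_rxn = 203.58 × 83.2 = 16938 kJ/h
Sensible, feed 30.8→25 °C: -1141.4 kJ/h
Outlet flows (mol/h): A 550.42, B 203.58, C 203.58
Sensible, products 25→176 °C: 28333 kJ/h
Q = ΔH = 44129 kJ/h = 12.258 kW
Heat supplied = 12.258 kJ/s

Q_in = 12.3 kJ/s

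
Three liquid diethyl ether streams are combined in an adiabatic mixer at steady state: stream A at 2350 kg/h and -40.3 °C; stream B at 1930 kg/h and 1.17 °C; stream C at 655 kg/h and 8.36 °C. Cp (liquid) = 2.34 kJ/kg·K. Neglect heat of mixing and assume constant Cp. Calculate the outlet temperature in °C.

T_out = -17.6 °C

Adiabatic, steady state ⇒ Σ ṁᵢCp,ᵢ(T_out − Tᵢ) = 0
T_out = Σ ṁᵢCp,ᵢTᵢ / Σ ṁᵢCp,ᵢ
      = -203510 / 11548 = -17.623 °C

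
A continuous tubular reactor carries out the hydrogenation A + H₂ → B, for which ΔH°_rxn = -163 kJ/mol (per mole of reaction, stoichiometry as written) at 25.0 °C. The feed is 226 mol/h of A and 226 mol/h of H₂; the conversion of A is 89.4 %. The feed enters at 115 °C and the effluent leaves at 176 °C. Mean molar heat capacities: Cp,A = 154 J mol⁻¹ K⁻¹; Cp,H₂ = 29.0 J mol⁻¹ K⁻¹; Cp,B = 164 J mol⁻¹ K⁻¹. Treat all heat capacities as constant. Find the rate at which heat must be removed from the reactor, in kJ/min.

Q_out = 516 kJ/min

Extent of reaction ξ = 0.894 × 226 = 202.04 mol/h
Reaction term: ξ·ΔH°_rxn = 202.04 × -163 = -32933 kJ/h
Sensible, feed 115→25 °C: -3722.2 kJ/h
Outlet flows (mol/h): A 23.956, H₂ 23.956, B 202.04
Sensible, products 25→176 °C: 5665.4 kJ/h
Q = ΔH = -30990 kJ/h = -8.6083 kW
Heat removed = 516.5 kJ/min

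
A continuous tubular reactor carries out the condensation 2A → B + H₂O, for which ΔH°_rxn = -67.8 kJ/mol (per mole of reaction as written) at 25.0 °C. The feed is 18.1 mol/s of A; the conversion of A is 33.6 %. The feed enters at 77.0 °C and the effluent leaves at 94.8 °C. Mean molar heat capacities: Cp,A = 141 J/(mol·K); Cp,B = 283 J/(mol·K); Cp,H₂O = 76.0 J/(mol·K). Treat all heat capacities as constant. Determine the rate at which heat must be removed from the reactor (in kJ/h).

Q_out = 520000 kJ/h

Extent of reaction ξ = 0.336 × 18.1 / 2 = 3.0408 mol/s
Reaction term: ξ·ΔH°_rxn = 3.0408 × -67.8 = -206.17 kJ/s
Sensible, feed 77.0→25 °C: -132.71 kJ/s
Outlet flows (mol/s): A 12.018, B 3.0408, H₂O 3.0408
Sensible, products 25→94.8 °C: 194.48 kJ/s
Q = ΔH = -144.4 kJ/s = -144.4 kW
Heat removed = 519820 kJ/h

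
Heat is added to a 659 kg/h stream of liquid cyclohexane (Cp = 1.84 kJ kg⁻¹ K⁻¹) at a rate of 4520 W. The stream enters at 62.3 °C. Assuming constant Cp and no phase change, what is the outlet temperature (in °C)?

Q = 4520 W = 16272 kJ/h
ΔT = Q/(ṁ·Cp) = 16272/(659×1.84) = 13.42 K
T_out = 62.3 + 13.42 = 75.72 °C

T_out = 75.7 °C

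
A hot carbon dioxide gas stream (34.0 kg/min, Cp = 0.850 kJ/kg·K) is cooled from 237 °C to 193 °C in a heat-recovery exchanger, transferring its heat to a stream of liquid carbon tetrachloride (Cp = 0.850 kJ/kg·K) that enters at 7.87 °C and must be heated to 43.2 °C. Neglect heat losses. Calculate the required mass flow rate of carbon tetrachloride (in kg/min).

ṁ_c = 42.3 kg/min

Heat released by hot stream: Q = 34.0 × 0.850 × (237 − 193) = 1271.6 kJ/min
Energy balance on cold side (adiabatic exchanger): Q = ṁ_c·Cp_c·(T_c,out − T_c,in)
ṁ_c = 1271.6 / [0.850 × (43.2 − 7.87)] = 42.344 kg/min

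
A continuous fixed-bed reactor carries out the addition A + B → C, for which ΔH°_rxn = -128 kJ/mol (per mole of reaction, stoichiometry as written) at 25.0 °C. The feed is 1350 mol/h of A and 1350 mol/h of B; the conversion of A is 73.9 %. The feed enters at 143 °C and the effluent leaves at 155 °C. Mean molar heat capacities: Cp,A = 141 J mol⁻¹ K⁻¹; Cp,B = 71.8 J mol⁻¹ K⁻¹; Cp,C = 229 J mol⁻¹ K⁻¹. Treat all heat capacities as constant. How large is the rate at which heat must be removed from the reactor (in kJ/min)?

Q_out = 2040 kJ/min

Extent of reaction ξ = 0.739 × 1350 = 997.65 mol/h
Reaction term: ξ·ΔH°_rxn = 997.65 × -128 = -127700 kJ/h
Sensible, feed 143→25 °C: -33899 kJ/h
Outlet flows (mol/h): A 352.35, B 352.35, C 997.65
Sensible, products 25→155 °C: 39447 kJ/h
Q = ΔH = -122150 kJ/h = -33.931 kW
Heat removed = 2035.8 kJ/min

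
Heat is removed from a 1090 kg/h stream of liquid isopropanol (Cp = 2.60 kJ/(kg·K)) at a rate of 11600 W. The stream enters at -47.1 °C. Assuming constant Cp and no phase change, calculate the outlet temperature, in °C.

T_out = -61.8 °C

Q = 11600 W = 41760 kJ/h
ΔT = Q/(ṁ·Cp) = 41760/(1090×2.60) = 14.735 K
T_out = -47.1 − 14.735 = -61.835 °C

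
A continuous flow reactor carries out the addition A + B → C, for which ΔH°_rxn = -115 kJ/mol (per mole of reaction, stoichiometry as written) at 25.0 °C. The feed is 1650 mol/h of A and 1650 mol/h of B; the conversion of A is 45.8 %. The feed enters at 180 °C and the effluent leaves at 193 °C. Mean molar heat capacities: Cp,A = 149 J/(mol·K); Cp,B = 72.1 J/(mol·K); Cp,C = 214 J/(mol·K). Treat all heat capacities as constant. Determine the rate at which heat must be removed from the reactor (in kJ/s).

Q_out = 23.1 kJ/s

Extent of reaction ξ = 0.458 × 1650 = 755.7 mol/h
Reaction term: ξ·ΔH°_rxn = 755.7 × -115 = -86906 kJ/h
Sensible, feed 180→25 °C: -56546 kJ/h
Outlet flows (mol/h): A 894.3, B 894.3, C 755.7
Sensible, products 25→193 °C: 60388 kJ/h
Q = ΔH = -83064 kJ/h = -23.073 kW
Heat removed = 23.073 kJ/s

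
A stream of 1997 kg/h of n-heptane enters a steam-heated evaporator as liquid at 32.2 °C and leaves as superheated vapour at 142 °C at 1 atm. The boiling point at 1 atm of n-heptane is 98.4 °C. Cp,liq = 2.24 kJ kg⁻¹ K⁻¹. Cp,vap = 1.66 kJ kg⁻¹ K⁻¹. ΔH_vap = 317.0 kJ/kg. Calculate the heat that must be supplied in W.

Q = 298000 W

liquid 32.2→98.4 °C: 148.29 kJ/kg
vaporisation at 98.4 °C: 317 kJ/kg
vapour 98.4→142 °C: 72.376 kJ/kg
Δh = 148.29 + 317 + 72.376 = 537.66 kJ/kg
Q = ṁ·Δh = 1997 kg/h × 537.66 kJ/kg = 1.0737e+06 kJ/h
|Q| = 298.25 kW = 298250 W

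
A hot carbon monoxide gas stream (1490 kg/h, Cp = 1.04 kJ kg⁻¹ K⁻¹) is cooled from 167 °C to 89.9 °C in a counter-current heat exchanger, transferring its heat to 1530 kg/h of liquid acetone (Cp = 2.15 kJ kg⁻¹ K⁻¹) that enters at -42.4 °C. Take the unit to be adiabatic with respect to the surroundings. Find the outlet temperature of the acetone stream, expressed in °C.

T_c,out = -6.08 °C

Heat released by hot stream: Q = 1490 × 1.04 × (167 − 89.9) = 119470 kJ/h
Energy balance on cold side (adiabatic exchanger): Q = ṁ_c·Cp_c·(T_c,out − T_c,in)
T_c,out = -42.4 + 119470/(1530 × 2.15) = -6.0801 °C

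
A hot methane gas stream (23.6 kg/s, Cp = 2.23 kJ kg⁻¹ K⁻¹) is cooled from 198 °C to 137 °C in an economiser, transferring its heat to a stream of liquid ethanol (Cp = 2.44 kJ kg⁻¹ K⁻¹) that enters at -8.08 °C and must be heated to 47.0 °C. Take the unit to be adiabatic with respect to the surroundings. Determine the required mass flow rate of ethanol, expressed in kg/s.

Heat released by hot stream: Q = 23.6 × 2.23 × (198 − 137) = 3210.3 kJ/s
Energy balance on cold side (adiabatic exchanger): Q = ṁ_c·Cp_c·(T_c,out − T_c,in)
ṁ_c = 3210.3 / [2.44 × (47.0 − -8.08)] = 23.887 kg/s

ṁ_c = 23.9 kg/s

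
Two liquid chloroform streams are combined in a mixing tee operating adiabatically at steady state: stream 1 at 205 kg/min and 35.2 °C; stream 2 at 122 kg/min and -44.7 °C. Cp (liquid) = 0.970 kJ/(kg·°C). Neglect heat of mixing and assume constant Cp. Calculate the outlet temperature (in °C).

No heat crosses the boundary, so H_out = H_in.
T_out = Σ ṁᵢCp,ᵢTᵢ / Σ ṁᵢCp,ᵢ
      = 1709.7 / 317.19 = 5.3902 °C

T_out = 5.39 °C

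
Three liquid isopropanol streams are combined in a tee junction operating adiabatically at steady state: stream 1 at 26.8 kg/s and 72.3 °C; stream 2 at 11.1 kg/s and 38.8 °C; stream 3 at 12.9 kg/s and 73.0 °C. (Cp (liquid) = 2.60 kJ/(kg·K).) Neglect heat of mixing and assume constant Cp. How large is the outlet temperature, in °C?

T_out = 65.2 °C

Energy balance with Q = 0: Σ ṁᵢCp,ᵢ(T_out − Tᵢ) = 0
Σ ṁᵢCp,ᵢTᵢ = 26.8×2.60×72.3 + 11.1×2.60×38.8 + 12.9×2.60×73.0 = 8606.1
Σ ṁᵢCp,ᵢ = 26.8×2.60 + 11.1×2.60 + 12.9×2.60 = 132.08
T_out = 8606.1 / 132.08 = 65.158 °C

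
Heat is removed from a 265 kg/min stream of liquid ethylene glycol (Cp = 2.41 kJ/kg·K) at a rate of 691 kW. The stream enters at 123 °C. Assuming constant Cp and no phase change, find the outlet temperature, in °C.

T_out = 58.1 °C

Q = 691 kW = 41460 kJ/min
ΔT = Q/(ṁ·Cp) = 41460/(265×2.41) = 64.918 K
T_out = 123 − 64.918 = 58.082 °C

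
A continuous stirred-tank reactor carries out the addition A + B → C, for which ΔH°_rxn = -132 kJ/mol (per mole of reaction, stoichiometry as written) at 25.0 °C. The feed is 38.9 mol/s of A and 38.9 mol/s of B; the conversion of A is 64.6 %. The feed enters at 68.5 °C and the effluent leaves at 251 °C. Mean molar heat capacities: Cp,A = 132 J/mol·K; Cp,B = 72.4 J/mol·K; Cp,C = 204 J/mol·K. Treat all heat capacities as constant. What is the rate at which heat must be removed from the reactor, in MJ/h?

Extent of reaction ξ = 0.646 × 38.9 = 25.129 mol/s
Reaction term: ξ·ΔH°_rxn = 25.129 × -132 = -3317.1 kJ/s
Sensible, feed 68.5→25 °C: -345.88 kJ/s
Outlet flows (mol/s): A 13.771, B 13.771, C 25.129
Sensible, products 25→251 °C: 1794.7 kJ/s
Q = ΔH = -1868.3 kJ/s = -1868.3 kW
Heat removed = 6725.8 MJ/h

Q_out = 6730 MJ/h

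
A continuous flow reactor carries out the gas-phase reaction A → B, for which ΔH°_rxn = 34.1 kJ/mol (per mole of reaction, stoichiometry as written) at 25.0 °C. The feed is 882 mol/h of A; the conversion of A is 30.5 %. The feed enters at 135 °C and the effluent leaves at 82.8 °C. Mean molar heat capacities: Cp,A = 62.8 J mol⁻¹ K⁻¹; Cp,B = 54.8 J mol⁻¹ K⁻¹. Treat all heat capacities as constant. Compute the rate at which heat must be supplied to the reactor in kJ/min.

Q_in = 103 kJ/min

Extent of reaction ξ = 0.305 × 882 = 269.01 mol/h
Reaction term: ξ·ΔH°_rxn = 269.01 × 34.1 = 9173.2 kJ/h
Sensible, feed 135→25 °C: -6092.9 kJ/h
Outlet flows (mol/h): A 612.99, B 269.01
Sensible, products 25→82.8 °C: 3077.1 kJ/h
Q = ΔH = 6157.5 kJ/h = 1.7104 kW
Heat supplied = 102.63 kJ/min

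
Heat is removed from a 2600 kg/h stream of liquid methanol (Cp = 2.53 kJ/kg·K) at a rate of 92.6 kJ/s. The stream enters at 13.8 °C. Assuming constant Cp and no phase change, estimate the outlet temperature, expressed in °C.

T_out = -36.9 °C

Q = 92.6 kJ/s = 333360 kJ/h
ΔT = Q/(ṁ·Cp) = 333360/(2600×2.53) = 50.678 K
T_out = 13.8 − 50.678 = -36.878 °C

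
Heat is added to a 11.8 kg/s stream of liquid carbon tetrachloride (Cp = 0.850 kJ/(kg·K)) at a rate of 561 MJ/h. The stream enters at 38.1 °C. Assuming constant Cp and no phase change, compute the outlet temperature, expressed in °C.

T_out = 53.6 °C

Q = 561 MJ/h = 155.83 kJ/s
ΔT = Q/(ṁ·Cp) = 155.83/(11.8×0.850) = 15.537 K
T_out = 38.1 + 15.537 = 53.637 °C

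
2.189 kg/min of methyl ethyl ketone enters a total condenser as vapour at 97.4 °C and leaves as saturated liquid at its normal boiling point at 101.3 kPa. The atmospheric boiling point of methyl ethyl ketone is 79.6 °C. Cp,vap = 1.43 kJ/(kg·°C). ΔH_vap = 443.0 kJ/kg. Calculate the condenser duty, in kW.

Q_c = 17.1 kW

vapour 97.4→79.6 °C: -25.454 kJ/kg
condensation at 79.6 °C: -443 kJ/kg
Δh = -25.454 + -443 = -468.45 kJ/kg
Q = ṁ·Δh = 2.189 kg/min × -468.45 kJ/kg = -1025.4 kJ/min
|Q| = 17.091 kW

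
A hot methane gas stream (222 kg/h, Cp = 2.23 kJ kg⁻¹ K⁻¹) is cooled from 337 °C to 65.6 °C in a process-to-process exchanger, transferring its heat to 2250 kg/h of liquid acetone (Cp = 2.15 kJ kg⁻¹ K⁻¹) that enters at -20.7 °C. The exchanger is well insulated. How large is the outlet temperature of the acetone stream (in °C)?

Heat released by hot stream: Q = 222 × 2.23 × (337 − 65.6) = 134360 kJ/h
Energy balance on cold side (adiabatic exchanger): Q = ṁ_c·Cp_c·(T_c,out − T_c,in)
T_c,out = -20.7 + 134360/(2250 × 2.15) = 7.0745 °C

T_c,out = 7.07 °C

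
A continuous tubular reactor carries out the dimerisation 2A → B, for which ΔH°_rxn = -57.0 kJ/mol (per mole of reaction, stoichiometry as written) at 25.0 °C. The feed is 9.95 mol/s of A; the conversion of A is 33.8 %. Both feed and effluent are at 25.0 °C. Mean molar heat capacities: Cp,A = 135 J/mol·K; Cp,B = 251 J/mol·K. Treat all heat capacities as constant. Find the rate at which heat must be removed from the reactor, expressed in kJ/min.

Extent of reaction ξ = 0.338 × 9.95 / 2 = 1.6816 mol/s
Reaction term: ξ·ΔH°_rxn = 1.6816 × -57.0 = -95.848 kJ/s
Q = ΔH = -95.848 kJ/s = -95.848 kW
Heat removed = 5750.9 kJ/min

Q_out = 5750 kJ/min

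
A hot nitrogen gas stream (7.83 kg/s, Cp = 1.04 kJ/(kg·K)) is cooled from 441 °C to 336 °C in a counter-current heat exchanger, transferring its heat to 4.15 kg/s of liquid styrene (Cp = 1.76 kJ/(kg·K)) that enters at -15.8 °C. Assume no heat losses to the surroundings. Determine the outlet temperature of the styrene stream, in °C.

Heat released by hot stream: Q = 7.83 × 1.04 × (441 − 336) = 855.04 kJ/s
Energy balance on cold side (adiabatic exchanger): Q = ṁ_c·Cp_c·(T_c,out − T_c,in)
T_c,out = -15.8 + 855.04/(4.15 × 1.76) = 101.26 °C

T_c,out = 101 °C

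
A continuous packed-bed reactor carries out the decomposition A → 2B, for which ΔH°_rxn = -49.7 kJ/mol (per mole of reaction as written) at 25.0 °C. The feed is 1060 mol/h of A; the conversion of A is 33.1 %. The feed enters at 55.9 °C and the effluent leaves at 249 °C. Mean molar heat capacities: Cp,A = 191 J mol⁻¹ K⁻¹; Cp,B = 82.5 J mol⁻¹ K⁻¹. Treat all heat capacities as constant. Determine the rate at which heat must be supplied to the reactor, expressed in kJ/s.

Extent of reaction ξ = 0.331 × 1060 = 350.86 mol/h
Reaction term: ξ·ΔH°_rxn = 350.86 × -49.7 = -17438 kJ/h
Sensible, feed 55.9→25 °C: -6256 kJ/h
Outlet flows (mol/h): A 709.14, B 701.72
Sensible, products 25→249 °C: 43308 kJ/h
Q = ΔH = 19614 kJ/h = 5.4483 kW
Heat supplied = 5.4483 kJ/s

Q_in = 5.45 kJ/s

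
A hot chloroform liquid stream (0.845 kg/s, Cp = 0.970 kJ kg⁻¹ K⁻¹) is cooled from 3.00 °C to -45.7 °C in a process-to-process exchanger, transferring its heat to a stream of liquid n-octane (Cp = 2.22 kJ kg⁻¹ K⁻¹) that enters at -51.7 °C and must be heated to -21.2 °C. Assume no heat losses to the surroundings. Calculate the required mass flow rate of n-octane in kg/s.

ṁ_c = 0.590 kg/s

Heat released by hot stream: Q = 0.845 × 0.970 × (3.00 − -45.7) = 39.917 kJ/s
Energy balance on cold side (adiabatic exchanger): Q = ṁ_c·Cp_c·(T_c,out − T_c,in)
ṁ_c = 39.917 / [2.22 × (-21.2 − -51.7)] = 0.58953 kg/s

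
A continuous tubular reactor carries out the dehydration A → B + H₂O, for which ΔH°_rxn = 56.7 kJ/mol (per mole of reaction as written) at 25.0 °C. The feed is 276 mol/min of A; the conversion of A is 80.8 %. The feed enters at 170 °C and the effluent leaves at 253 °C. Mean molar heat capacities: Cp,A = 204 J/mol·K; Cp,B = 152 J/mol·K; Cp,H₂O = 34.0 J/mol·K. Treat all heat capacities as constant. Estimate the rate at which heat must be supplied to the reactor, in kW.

Q_in = 273 kW

Extent of reaction ξ = 0.808 × 276 = 223.01 mol/min
Reaction term: ξ·ΔH°_rxn = 223.01 × 56.7 = 12645 kJ/min
Sensible, feed 170→25 °C: -8164.1 kJ/min
Outlet flows (mol/min): A 52.992, B 223.01, H₂O 223.01
Sensible, products 25→253 °C: 11922 kJ/min
Q = ΔH = 16403 kJ/min = 273.38 kW
Heat supplied = 273.38 kW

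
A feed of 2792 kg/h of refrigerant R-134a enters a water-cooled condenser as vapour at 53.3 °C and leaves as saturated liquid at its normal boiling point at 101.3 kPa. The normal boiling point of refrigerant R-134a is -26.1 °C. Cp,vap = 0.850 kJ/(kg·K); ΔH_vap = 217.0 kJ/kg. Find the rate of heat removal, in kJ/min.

Q_c = 13200 kJ/min

vapour 53.3→-26.1 °C: -67.49 kJ/kg
condensation at -26.1 °C: -217 kJ/kg
Δh = -67.49 + -217 = -284.49 kJ/kg
Q = ṁ·Δh = 2792 kg/h × -284.49 kJ/kg = -794300 kJ/h
|Q| = 220.64 kW = 13238 kJ/min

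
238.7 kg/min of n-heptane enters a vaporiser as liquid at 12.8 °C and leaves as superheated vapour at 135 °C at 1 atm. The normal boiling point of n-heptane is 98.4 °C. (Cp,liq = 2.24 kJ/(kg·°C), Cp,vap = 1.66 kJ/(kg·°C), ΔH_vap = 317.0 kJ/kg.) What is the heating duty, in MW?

Q = 2.27 MW

liquid 12.8→98.4 °C: 191.74 kJ/kg
vaporisation at 98.4 °C: 317 kJ/kg
vapour 98.4→135 °C: 60.756 kJ/kg
Δh = 191.74 + 317 + 60.756 = 569.5 kJ/kg
Q = ṁ·Δh = 238.7 kg/min × 569.5 kJ/kg = 135940 kJ/min
|Q| = 2265.7 kW = 2.2657 MW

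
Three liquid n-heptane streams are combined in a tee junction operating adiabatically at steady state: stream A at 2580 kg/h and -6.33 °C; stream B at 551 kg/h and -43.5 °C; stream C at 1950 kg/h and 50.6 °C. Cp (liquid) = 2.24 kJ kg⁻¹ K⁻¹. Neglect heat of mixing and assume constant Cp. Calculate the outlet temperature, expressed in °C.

T_out = 11.5 °C

Energy balance with Q = 0: Σ ṁᵢCp,ᵢ(T_out − Tᵢ) = 0
T_out = Σ ṁᵢCp,ᵢTᵢ / Σ ṁᵢCp,ᵢ
      = 130750 / 11381 = 11.488 °C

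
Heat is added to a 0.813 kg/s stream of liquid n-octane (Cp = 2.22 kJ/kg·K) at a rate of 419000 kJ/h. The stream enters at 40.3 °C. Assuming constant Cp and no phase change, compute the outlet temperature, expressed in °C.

Q = 419000 kJ/h = 116.39 kJ/s
ΔT = Q/(ṁ·Cp) = 116.39/(0.813×2.22) = 64.486 K
T_out = 40.3 + 64.486 = 104.79 °C

T_out = 105 °C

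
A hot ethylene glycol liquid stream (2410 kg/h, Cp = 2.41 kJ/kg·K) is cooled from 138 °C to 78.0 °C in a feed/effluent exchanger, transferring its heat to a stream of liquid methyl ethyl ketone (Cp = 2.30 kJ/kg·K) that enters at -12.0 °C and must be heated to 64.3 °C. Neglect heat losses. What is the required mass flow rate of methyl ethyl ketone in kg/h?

Heat released by hot stream: Q = 2410 × 2.41 × (138 − 78.0) = 348490 kJ/h
Energy balance on cold side (adiabatic exchanger): Q = ṁ_c·Cp_c·(T_c,out − T_c,in)
ṁ_c = 348490 / [2.30 × (64.3 − -12.0)] = 1985.8 kg/h

ṁ_c = 1990 kg/h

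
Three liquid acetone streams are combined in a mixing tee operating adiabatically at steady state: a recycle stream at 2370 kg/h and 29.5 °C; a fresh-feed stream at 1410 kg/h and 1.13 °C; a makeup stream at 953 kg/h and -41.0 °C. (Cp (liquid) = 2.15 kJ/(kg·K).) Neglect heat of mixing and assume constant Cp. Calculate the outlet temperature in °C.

No heat crosses the boundary, so H_out = H_in.
T_out = Σ ṁᵢCp,ᵢTᵢ / Σ ṁᵢCp,ᵢ
      = 69736 / 10176 = 6.853 °C

T_out = 6.85 °C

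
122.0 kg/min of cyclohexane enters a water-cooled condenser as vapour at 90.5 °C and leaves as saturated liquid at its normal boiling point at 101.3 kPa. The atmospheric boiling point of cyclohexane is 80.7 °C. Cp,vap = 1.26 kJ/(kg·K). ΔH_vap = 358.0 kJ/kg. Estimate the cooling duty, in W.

Q_c = 753000 W

vapour 90.5→80.7 °C: -12.348 kJ/kg
condensation at 80.7 °C: -358 kJ/kg
Δh = -12.348 + -358 = -370.35 kJ/kg
Q = ṁ·Δh = 122.0 kg/min × -370.35 kJ/kg = -45182 kJ/min
|Q| = 753.04 kW = 753040 W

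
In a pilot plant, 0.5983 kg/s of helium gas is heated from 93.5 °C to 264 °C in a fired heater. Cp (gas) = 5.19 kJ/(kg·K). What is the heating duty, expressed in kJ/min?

Q = 31800 kJ/min

Q = ṁ·Cp·ΔT = 0.5983 × 5.19 × (264 − 93.5) = 529.43 kJ/s
Heating duty = 31766 kJ/min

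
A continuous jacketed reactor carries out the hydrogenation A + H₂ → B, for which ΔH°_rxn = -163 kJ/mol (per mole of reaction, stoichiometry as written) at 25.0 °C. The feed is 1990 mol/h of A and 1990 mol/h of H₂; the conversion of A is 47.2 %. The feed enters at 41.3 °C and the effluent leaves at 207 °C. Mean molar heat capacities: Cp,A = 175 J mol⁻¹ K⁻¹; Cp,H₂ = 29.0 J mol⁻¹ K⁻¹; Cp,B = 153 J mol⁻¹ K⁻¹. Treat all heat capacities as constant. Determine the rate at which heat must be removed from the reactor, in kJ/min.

Q_out = 1580 kJ/min

Extent of reaction ξ = 0.472 × 1990 = 939.28 mol/h
Reaction term: ξ·ΔH°_rxn = 939.28 × -163 = -153100 kJ/h
Sensible, feed 41.3→25 °C: -6617.1 kJ/h
Outlet flows (mol/h): A 1050.7, H₂ 1050.7, B 939.28
Sensible, products 25→207 °C: 65166 kJ/h
Q = ΔH = -94553 kJ/h = -26.265 kW
Heat removed = 1575.9 kJ/min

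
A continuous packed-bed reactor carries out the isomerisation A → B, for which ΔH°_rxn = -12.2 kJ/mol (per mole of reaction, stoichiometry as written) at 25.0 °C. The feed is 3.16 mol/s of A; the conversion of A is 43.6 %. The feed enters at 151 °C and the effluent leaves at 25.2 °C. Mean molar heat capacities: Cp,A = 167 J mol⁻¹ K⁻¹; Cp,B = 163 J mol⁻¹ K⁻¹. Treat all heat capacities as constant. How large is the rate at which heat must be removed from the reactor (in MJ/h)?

Extent of reaction ξ = 0.436 × 3.16 = 1.3778 mol/s
Reaction term: ξ·ΔH°_rxn = 1.3778 × -12.2 = -16.809 kJ/s
Sensible, feed 151→25 °C: -66.493 kJ/s
Outlet flows (mol/s): A 1.7822, B 1.3778
Sensible, products 25→25.2 °C: 0.10444 kJ/s
Q = ΔH = -83.197 kJ/s = -83.197 kW
Heat removed = 299.51 MJ/h

Q_out = 300 MJ/h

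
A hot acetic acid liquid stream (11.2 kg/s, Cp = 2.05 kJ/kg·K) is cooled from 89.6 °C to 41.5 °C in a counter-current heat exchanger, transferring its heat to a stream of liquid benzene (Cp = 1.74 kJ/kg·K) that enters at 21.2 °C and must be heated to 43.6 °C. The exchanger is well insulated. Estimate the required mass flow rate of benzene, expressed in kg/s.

ṁ_c = 28.3 kg/s

Heat released by hot stream: Q = 11.2 × 2.05 × (89.6 − 41.5) = 1104.4 kJ/s
Energy balance on cold side (adiabatic exchanger): Q = ṁ_c·Cp_c·(T_c,out − T_c,in)
ṁ_c = 1104.4 / [1.74 × (43.6 − 21.2)] = 28.335 kg/s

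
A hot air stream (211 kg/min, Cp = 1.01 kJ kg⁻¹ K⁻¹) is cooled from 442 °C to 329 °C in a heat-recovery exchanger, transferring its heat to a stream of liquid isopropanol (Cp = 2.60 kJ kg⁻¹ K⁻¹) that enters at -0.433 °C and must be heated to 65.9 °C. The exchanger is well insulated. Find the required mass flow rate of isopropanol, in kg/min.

ṁ_c = 140 kg/min

Heat released by hot stream: Q = 211 × 1.01 × (442 − 329) = 24081 kJ/min
Energy balance on cold side (adiabatic exchanger): Q = ṁ_c·Cp_c·(T_c,out − T_c,in)
ṁ_c = 24081 / [2.60 × (65.9 − -0.433)] = 139.63 kg/min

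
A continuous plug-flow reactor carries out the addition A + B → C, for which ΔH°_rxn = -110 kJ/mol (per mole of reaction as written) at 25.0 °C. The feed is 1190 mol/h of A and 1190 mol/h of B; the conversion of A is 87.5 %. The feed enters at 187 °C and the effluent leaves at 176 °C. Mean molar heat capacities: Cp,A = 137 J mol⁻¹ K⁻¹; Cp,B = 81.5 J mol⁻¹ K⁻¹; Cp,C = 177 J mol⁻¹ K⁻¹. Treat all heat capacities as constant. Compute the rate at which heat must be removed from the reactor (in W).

Extent of reaction ξ = 0.875 × 1190 = 1041.2 mol/h
Reaction term: ξ·ΔH°_rxn = 1041.2 × -110 = -114540 kJ/h
Sensible, feed 187→25 °C: -42122 kJ/h
Outlet flows (mol/h): A 148.75, B 148.75, C 1041.2
Sensible, products 25→176 °C: 32737 kJ/h
Q = ΔH = -123920 kJ/h = -34.423 kW
Heat removed = 34423 W

Q_out = 34400 W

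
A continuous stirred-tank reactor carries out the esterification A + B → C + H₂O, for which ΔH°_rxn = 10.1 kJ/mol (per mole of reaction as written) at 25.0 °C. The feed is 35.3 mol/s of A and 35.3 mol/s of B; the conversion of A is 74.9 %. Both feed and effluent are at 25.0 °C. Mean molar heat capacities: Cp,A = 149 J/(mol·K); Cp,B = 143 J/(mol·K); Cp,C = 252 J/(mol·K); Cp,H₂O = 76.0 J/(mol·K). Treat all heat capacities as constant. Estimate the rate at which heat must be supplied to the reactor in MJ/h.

Q_in = 961 MJ/h

Extent of reaction ξ = 0.749 × 35.3 = 26.44 mol/s
Reaction term: ξ·ΔH°_rxn = 26.44 × 10.1 = 267.04 kJ/s
Q = ΔH = 267.04 kJ/s = 267.04 kW
Heat supplied = 961.35 MJ/h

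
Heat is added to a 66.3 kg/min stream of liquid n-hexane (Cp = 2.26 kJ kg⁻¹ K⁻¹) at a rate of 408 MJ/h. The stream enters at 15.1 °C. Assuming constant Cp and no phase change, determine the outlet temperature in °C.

T_out = 60.5 °C

Q = 408 MJ/h = 6800 kJ/min
ΔT = Q/(ṁ·Cp) = 6800/(66.3×2.26) = 45.382 K
T_out = 15.1 + 45.382 = 60.482 °C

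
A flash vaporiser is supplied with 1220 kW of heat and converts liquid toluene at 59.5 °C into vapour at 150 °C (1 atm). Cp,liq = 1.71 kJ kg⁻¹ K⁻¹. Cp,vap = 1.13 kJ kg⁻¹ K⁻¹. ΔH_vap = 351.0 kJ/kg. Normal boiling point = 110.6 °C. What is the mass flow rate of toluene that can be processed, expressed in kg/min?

ṁ = 152 kg/min

Δh = 1.71×(110.6−59.5) + 351.0 + 1.13×(150−110.6) = 482.9 kJ/kg
Q = 1220 kW = 1220 kJ/s = 73200 kJ/min
ṁ = Q/Δh = 73200 / 482.9 = 151.58 kg/min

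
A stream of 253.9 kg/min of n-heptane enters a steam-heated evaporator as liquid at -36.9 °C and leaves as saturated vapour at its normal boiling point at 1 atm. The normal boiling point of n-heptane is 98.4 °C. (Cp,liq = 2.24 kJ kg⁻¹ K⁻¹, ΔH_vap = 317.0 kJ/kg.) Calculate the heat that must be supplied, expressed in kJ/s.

liquid -36.9→98.4 °C: 303.07 kJ/kg
vaporisation at 98.4 °C: 317 kJ/kg
Δh = 303.07 + 317 = 620.07 kJ/kg
Q = ṁ·Δh = 253.9 kg/min × 620.07 kJ/kg = 157440 kJ/min
|Q| = 2623.9 kW

Q = 2620 kJ/s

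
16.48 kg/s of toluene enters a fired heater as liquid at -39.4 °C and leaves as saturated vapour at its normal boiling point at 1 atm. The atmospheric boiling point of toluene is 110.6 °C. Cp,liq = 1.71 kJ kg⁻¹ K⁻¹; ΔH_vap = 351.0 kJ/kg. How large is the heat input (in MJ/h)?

Q = 36000 MJ/h

liquid -39.4→110.6 °C: 256.5 kJ/kg
vaporisation at 110.6 °C: 351 kJ/kg
Δh = 256.5 + 351 = 607.5 kJ/kg
Q = ṁ·Δh = 16.48 kg/s × 607.5 kJ/kg = 10012 kJ/s
|Q| = 10012 kW = 36042 MJ/h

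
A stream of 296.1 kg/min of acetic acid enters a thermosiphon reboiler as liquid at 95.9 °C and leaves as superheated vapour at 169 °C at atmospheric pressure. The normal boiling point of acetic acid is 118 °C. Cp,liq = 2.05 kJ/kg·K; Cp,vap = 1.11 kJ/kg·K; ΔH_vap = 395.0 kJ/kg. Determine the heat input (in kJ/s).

liquid 95.9→118 °C: 45.305 kJ/kg
vaporisation at 118 °C: 395 kJ/kg
vapour 118→169 °C: 56.61 kJ/kg
Δh = 45.305 + 395 + 56.61 = 496.91 kJ/kg
Q = ṁ·Δh = 296.1 kg/min × 496.91 kJ/kg = 147140 kJ/min
|Q| = 2452.3 kW

Q = 2450 kJ/s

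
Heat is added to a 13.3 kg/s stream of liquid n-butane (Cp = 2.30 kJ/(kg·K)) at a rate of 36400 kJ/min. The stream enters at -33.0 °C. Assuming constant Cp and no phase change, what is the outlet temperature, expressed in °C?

Q = 36400 kJ/min = 606.67 kJ/s
ΔT = Q/(ṁ·Cp) = 606.67/(13.3×2.30) = 19.832 K
T_out = -33.0 + 19.832 = -13.168 °C

T_out = -13.2 °C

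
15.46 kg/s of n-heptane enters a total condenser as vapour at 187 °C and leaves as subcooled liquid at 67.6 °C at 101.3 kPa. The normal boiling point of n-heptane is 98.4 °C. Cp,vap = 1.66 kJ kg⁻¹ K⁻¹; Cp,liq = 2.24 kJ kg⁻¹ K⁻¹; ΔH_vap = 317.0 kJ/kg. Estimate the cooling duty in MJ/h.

vapour 187→98.4 °C: -147.08 kJ/kg
condensation at 98.4 °C: -317 kJ/kg
liquid 98.4→67.6 °C: -68.992 kJ/kg
Δh = -147.08 + -317 + -68.992 = -533.07 kJ/kg
Q = ṁ·Δh = 15.46 kg/s × -533.07 kJ/kg = -8241.2 kJ/s
|Q| = 8241.2 kW = 29668 MJ/h

Q_c = 29700 MJ/h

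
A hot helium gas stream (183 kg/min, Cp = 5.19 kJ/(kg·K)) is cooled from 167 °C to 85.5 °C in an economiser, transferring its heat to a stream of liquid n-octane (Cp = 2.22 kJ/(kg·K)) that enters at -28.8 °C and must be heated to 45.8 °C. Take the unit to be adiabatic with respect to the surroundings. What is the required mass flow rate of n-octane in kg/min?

Heat released by hot stream: Q = 183 × 5.19 × (167 − 85.5) = 77406 kJ/min
Energy balance on cold side (adiabatic exchanger): Q = ṁ_c·Cp_c·(T_c,out − T_c,in)
ṁ_c = 77406 / [2.22 × (45.8 − -28.8)] = 467.4 kg/min

ṁ_c = 467 kg/min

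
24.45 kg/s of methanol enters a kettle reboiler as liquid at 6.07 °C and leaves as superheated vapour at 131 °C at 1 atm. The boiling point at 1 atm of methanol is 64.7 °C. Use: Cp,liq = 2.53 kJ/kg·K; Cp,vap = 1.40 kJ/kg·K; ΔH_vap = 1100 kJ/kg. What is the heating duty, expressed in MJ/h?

liquid 6.07→64.7 °C: 148.33 kJ/kg
vaporisation at 64.7 °C: 1100 kJ/kg
vapour 64.7→131 °C: 92.82 kJ/kg
Δh = 148.33 + 1100 + 92.82 = 1341.2 kJ/kg
Q = ṁ·Δh = 24.45 kg/s × 1341.2 kJ/kg = 32791 kJ/s
|Q| = 32791 kW = 118050 MJ/h

Q = 118000 MJ/h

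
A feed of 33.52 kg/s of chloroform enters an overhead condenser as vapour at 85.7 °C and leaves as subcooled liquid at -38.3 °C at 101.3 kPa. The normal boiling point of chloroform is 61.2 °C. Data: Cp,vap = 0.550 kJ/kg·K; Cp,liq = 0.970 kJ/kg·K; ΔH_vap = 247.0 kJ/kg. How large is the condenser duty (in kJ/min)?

vapour 85.7→61.2 °C: -13.475 kJ/kg
condensation at 61.2 °C: -247 kJ/kg
liquid 61.2→-38.3 °C: -96.515 kJ/kg
Δh = -13.475 + -247 + -96.515 = -356.99 kJ/kg
Q = ṁ·Δh = 33.52 kg/s × -356.99 kJ/kg = -11966 kJ/s
|Q| = 11966 kW = 717980 kJ/min

Q_c = 718000 kJ/min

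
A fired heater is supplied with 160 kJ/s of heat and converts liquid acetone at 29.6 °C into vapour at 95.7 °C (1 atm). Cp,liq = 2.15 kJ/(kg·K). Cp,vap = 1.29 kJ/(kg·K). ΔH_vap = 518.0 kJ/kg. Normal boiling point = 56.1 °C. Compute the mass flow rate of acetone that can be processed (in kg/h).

Δh = 2.15×(56.1−29.6) + 518.0 + 1.29×(95.7−56.1) = 626.06 kJ/kg
Q = 160 kJ/s = 160 kJ/s = 576000 kJ/h
ṁ = Q/Δh = 576000 / 626.06 = 920.04 kg/h

ṁ = 920 kg/h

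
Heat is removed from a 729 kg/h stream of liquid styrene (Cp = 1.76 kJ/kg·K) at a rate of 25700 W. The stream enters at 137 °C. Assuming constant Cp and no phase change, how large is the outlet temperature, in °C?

Q = 25700 W = 92520 kJ/h
ΔT = Q/(ṁ·Cp) = 92520/(729×1.76) = 72.11 K
T_out = 137 − 72.11 = 64.89 °C

T_out = 64.9 °C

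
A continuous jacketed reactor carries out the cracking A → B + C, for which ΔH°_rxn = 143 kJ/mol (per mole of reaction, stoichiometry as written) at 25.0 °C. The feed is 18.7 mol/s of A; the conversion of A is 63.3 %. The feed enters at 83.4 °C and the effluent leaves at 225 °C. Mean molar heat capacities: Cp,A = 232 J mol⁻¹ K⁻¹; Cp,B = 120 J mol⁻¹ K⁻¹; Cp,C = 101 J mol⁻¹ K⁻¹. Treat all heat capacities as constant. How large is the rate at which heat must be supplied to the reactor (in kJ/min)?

Extent of reaction ξ = 0.633 × 18.7 = 11.837 mol/s
Reaction term: ξ·ΔH°_rxn = 11.837 × 143 = 1692.7 kJ/s
Sensible, feed 83.4→25 °C: -253.36 kJ/s
Outlet flows (mol/s): A 6.8629, B 11.837, C 11.837
Sensible, products 25→225 °C: 841.64 kJ/s
Q = ΔH = 2281 kJ/s = 2281 kW
Heat supplied = 136860 kJ/min

Q_in = 137000 kJ/min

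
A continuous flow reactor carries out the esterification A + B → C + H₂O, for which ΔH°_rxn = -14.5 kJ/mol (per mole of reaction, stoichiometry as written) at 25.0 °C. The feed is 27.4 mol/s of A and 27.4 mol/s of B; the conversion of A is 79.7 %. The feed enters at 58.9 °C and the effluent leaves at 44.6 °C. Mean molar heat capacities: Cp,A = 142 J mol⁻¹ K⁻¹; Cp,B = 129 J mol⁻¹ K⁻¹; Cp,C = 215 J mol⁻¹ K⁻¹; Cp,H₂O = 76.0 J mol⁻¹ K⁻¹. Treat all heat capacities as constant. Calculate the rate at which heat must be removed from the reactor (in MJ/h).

Q_out = 1490 MJ/h

Extent of reaction ξ = 0.797 × 27.4 = 21.838 mol/s
Reaction term: ξ·ΔH°_rxn = 21.838 × -14.5 = -316.65 kJ/s
Sensible, feed 58.9→25 °C: -251.72 kJ/s
Outlet flows (mol/s): A 5.5622, B 5.5622, C 21.838, H₂O 21.838
Sensible, products 25→44.6 °C: 154.1 kJ/s
Q = ΔH = -414.27 kJ/s = -414.27 kW
Heat removed = 1491.4 MJ/h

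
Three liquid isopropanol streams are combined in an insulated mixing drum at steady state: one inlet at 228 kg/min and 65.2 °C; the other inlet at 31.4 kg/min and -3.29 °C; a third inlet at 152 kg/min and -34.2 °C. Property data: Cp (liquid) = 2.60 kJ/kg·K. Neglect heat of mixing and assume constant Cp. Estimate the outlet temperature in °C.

T_out = 23.2 °C

No heat crosses the boundary, so H_out = H_in.
T_out = Σ ṁᵢCp,ᵢTᵢ / Σ ṁᵢCp,ᵢ
      = 24866 / 1069.6 = 23.247 °C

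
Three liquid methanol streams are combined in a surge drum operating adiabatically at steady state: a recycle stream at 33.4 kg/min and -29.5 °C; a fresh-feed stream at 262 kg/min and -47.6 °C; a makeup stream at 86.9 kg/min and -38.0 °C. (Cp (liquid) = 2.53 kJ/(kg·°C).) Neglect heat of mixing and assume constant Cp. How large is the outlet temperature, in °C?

T_out = -43.8 °C

Energy balance with Q = 0: Σ ṁᵢCp,ᵢ(T_out − Tᵢ) = 0
T_out = Σ ṁᵢCp,ᵢTᵢ / Σ ṁᵢCp,ᵢ
      = -42400 / 967.22 = -43.837 °C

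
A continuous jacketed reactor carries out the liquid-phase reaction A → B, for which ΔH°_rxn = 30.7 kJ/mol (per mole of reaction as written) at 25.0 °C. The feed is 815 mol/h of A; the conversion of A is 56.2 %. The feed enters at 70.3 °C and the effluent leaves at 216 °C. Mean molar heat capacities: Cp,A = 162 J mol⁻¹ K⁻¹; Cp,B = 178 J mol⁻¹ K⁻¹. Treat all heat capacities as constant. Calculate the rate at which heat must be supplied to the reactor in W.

Q_in = 9640 W

Extent of reaction ξ = 0.562 × 815 = 458.03 mol/h
Reaction term: ξ·ΔH°_rxn = 458.03 × 30.7 = 14062 kJ/h
Sensible, feed 70.3→25 °C: -5981 kJ/h
Outlet flows (mol/h): A 356.97, B 458.03
Sensible, products 25→216 °C: 26617 kJ/h
Q = ΔH = 34698 kJ/h = 9.6383 kW
Heat supplied = 9638.3 W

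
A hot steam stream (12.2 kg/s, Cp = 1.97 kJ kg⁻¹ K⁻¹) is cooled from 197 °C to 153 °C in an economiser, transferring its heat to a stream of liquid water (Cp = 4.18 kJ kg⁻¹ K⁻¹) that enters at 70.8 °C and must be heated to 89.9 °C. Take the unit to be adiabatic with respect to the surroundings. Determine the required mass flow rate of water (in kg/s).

Heat released by hot stream: Q = 12.2 × 1.97 × (197 − 153) = 1057.5 kJ/s
Energy balance on cold side (adiabatic exchanger): Q = ṁ_c·Cp_c·(T_c,out − T_c,in)
ṁ_c = 1057.5 / [4.18 × (89.9 − 70.8)] = 13.246 kg/s

ṁ_c = 13.2 kg/s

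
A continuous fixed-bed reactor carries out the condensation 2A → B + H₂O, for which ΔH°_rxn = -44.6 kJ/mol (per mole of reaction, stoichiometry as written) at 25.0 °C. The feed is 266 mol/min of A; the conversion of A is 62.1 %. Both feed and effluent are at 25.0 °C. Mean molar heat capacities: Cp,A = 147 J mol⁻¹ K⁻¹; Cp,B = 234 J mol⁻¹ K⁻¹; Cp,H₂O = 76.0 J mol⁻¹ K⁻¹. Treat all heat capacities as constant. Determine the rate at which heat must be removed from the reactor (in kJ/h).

Extent of reaction ξ = 0.621 × 266 / 2 = 82.593 mol/min
Reaction term: ξ·ΔH°_rxn = 82.593 × -44.6 = -3683.6 kJ/min
Q = ΔH = -3683.6 kJ/min = -61.394 kW
Heat removed = 221020 kJ/h

Q_out = 221000 kJ/h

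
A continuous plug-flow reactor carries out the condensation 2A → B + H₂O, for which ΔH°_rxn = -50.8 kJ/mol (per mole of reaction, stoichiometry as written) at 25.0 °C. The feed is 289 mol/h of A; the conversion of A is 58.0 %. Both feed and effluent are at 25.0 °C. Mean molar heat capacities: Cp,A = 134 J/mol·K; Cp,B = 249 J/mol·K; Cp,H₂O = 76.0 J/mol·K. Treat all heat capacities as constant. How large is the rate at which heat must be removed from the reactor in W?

Q_out = 1180 W

Extent of reaction ξ = 0.580 × 289 / 2 = 83.81 mol/h
Reaction term: ξ·ΔH°_rxn = 83.81 × -50.8 = -4257.5 kJ/h
Q = ΔH = -4257.5 kJ/h = -1.1827 kW
Heat removed = 1182.7 W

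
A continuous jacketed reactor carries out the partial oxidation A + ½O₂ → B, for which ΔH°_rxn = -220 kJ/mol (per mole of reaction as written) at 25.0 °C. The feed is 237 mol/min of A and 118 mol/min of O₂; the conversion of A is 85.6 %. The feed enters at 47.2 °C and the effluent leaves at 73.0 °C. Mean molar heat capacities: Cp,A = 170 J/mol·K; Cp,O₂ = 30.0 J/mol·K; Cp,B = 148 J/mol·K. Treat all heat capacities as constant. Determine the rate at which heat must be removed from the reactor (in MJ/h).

Q_out = 2630 MJ/h

Extent of reaction ξ = 0.856 × 237 = 202.87 mol/min
Reaction term: ξ·ΔH°_rxn = 202.87 × -220 = -44632 kJ/min
Sensible, feed 47.2→25 °C: -973.03 kJ/min
Outlet flows (mol/min): A 34.128, O₂ 16.564, B 202.87
Sensible, products 25→73.0 °C: 1743.5 kJ/min
Q = ΔH = -43861 kJ/min = -731.02 kW
Heat removed = 2631.7 MJ/h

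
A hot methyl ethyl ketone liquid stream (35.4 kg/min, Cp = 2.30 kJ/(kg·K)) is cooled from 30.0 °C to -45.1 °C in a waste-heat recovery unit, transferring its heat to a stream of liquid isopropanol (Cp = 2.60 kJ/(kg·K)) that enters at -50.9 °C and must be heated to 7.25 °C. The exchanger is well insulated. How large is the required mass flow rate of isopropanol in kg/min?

Heat released by hot stream: Q = 35.4 × 2.30 × (30.0 − -45.1) = 6114.6 kJ/min
Energy balance on cold side (adiabatic exchanger): Q = ṁ_c·Cp_c·(T_c,out − T_c,in)
ṁ_c = 6114.6 / [2.60 × (7.25 − -50.9)] = 40.443 kg/min

ṁ_c = 40.4 kg/min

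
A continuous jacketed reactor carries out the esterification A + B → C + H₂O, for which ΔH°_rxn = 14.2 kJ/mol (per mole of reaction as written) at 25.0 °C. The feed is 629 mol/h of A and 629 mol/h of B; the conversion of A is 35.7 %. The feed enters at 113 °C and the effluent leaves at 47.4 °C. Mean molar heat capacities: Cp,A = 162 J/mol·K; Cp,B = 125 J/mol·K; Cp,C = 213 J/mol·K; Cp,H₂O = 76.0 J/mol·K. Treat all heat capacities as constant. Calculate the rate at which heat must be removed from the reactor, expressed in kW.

Extent of reaction ξ = 0.357 × 629 = 224.55 mol/h
Reaction term: ξ·ΔH°_rxn = 224.55 × 14.2 = 3188.7 kJ/h
Sensible, feed 113→25 °C: -15886 kJ/h
Outlet flows (mol/h): A 404.45, B 404.45, C 224.55, H₂O 224.55
Sensible, products 25→47.4 °C: 4053.8 kJ/h
Q = ΔH = -8643.6 kJ/h = -2.401 kW
Heat removed = 2.401 kW

Q_out = 2.40 kW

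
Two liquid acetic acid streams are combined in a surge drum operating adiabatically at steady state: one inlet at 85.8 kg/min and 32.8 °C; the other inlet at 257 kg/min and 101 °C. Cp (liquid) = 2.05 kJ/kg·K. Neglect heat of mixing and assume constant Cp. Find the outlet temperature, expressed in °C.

Energy balance with Q = 0: Σ ṁᵢCp,ᵢ(T_out − Tᵢ) = 0
Σ ṁᵢCp,ᵢTᵢ = 85.8×2.05×32.8 + 257×2.05×101 = 58981
Σ ṁᵢCp,ᵢ = 85.8×2.05 + 257×2.05 = 702.74
T_out = 58981 / 702.74 = 83.93 °C

T_out = 83.9 °C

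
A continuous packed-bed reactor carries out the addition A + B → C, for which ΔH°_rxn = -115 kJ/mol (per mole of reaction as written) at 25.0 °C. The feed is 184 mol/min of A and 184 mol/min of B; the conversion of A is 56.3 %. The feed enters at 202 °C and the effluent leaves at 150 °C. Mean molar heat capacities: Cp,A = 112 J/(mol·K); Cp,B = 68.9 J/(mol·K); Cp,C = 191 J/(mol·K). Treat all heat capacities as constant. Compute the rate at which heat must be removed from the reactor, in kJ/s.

Extent of reaction ξ = 0.563 × 184 = 103.59 mol/min
Reaction term: ξ·ΔH°_rxn = 103.59 × -115 = -11913 kJ/min
Sensible, feed 202→25 °C: -5891.6 kJ/min
Outlet flows (mol/min): A 80.408, B 80.408, C 103.59
Sensible, products 25→150 °C: 4291.5 kJ/min
Q = ΔH = -13513 kJ/min = -225.22 kW
Heat removed = 225.22 kJ/s

Q_out = 225 kJ/s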